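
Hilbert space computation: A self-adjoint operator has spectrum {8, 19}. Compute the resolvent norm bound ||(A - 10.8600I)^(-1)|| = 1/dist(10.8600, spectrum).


dist(10.8600, {8, 19}) = min(|10.8600 - 8|, |10.8600 - 19|)
= min(2.8600, 8.1400) = 2.8600
Resolvent bound = 1/2.8600 = 0.3497

0.3497


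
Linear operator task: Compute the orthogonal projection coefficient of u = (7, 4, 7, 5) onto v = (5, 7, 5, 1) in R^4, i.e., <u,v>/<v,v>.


Computing <u,v> = 7*5 + 4*7 + 7*5 + 5*1 = 103
Computing <v,v> = 5^2 + 7^2 + 5^2 + 1^2 = 100
Projection coefficient = 103/100 = 1.0300

1.0300


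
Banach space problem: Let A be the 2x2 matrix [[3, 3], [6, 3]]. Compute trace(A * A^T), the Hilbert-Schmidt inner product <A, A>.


trace(A * A^T) = sum of squares of all entries
= 3^2 + 3^2 + 6^2 + 3^2
= 9 + 9 + 36 + 9
= 63

63


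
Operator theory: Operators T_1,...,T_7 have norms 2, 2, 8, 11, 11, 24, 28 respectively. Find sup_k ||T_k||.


By the Uniform Boundedness Principle, the supremum of norms is finite.
sup_k ||T_k|| = max(2, 2, 8, 11, 11, 24, 28) = 28

28


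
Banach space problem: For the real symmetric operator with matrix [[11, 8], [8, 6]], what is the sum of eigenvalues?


For a self-adjoint (symmetric) matrix, the eigenvalues are real.
The sum of eigenvalues equals the trace of the matrix.
trace = 11 + 6 = 17

17


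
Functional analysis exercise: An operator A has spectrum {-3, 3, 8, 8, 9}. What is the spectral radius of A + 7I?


Spectrum of A + 7I = {4, 10, 15, 15, 16}
Spectral radius = max |lambda| over the shifted spectrum
= max(4, 10, 15, 15, 16) = 16

16


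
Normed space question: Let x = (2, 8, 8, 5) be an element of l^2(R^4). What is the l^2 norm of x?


The l^2 norm = (sum |x_i|^2)^(1/2)
Sum of 2th powers = 4 + 64 + 64 + 25 = 157
||x||_2 = (157)^(1/2) = 12.5300

12.5300


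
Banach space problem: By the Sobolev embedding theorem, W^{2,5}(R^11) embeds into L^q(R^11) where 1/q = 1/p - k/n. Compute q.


Using the Sobolev embedding formula: 1/q = 1/p - k/n
1/q = 1/5 - 2/11 = 1/55
q = 1/(1/55) = 55

55.0000


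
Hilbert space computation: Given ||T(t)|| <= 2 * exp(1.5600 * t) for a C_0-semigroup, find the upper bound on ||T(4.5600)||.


||T(4.5600)|| <= 2 * exp(1.5600 * 4.5600)
= 2 * exp(7.1136)
= 2 * 1228.5624
= 2457.1248

2457.1248


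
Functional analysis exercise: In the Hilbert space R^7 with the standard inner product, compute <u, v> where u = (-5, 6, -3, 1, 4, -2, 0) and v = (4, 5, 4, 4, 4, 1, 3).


Computing the standard inner product <u, v> = sum u_i * v_i
= -5*4 + 6*5 + -3*4 + 1*4 + 4*4 + -2*1 + 0*3
= -20 + 30 + -12 + 4 + 16 + -2 + 0
= 16

16


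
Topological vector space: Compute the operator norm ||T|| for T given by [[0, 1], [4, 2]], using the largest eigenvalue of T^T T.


A^T A = [[16, 8], [8, 5]]
trace(A^T A) = 21, det(A^T A) = 16
discriminant = 21^2 - 4*16 = 377
Largest eigenvalue of A^T A = (trace + sqrt(disc))/2 = 20.2082
||T|| = sqrt(20.2082) = 4.4954

4.4954


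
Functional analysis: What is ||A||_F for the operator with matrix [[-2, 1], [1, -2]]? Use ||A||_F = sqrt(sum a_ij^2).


||A||_F^2 = sum a_ij^2
= (-2)^2 + 1^2 + 1^2 + (-2)^2
= 4 + 1 + 1 + 4 = 10
||A||_F = sqrt(10) = 3.1623

3.1623


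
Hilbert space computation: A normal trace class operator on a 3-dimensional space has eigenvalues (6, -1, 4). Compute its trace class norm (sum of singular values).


For a normal operator, singular values equal |eigenvalues|.
Trace norm = sum |lambda_i| = 6 + 1 + 4
= 11

11


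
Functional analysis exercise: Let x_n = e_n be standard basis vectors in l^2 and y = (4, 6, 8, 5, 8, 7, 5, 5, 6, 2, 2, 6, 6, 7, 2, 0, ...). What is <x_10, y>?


x_10 = e_10 is the standard basis vector with 1 in position 10.
<x_10, y> = y_10 = 2
As n -> infinity, <x_n, y> -> 0, confirming weak convergence of (x_n) to 0.

2


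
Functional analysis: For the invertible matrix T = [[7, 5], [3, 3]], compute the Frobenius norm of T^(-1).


det(T) = 7*3 - 5*3 = 6
T^(-1) = (1/6) * [[3, -5], [-3, 7]] = [[0.5000, -0.8333], [-0.5000, 1.1667]]
||T^(-1)||_F^2 = 0.5000^2 + (-0.8333)^2 + (-0.5000)^2 + 1.1667^2 = 2.5556
||T^(-1)||_F = sqrt(2.5556) = 1.5986

1.5986


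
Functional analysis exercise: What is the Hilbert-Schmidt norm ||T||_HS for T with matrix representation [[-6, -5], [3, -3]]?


The Hilbert-Schmidt norm is sqrt(sum of squares of all entries).
Sum of squares = (-6)^2 + (-5)^2 + 3^2 + (-3)^2
= 36 + 25 + 9 + 9 = 79
||T||_HS = sqrt(79) = 8.8882

8.8882


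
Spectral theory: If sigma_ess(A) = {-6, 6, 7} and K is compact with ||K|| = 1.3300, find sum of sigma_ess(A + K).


By Weyl's theorem, the essential spectrum is invariant under compact perturbations.
sigma_ess(A + K) = sigma_ess(A) = {-6, 6, 7}
Sum = -6 + 6 + 7 = 7

7


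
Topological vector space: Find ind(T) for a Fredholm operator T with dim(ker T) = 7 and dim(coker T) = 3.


The Fredholm index is defined as ind(T) = dim(ker T) - dim(coker T)
= 7 - 3
= 4

4


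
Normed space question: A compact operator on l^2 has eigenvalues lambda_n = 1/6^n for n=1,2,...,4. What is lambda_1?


The eigenvalue formula gives lambda_1 = 1/6^1
= 1/6
= 0.1667

0.1667


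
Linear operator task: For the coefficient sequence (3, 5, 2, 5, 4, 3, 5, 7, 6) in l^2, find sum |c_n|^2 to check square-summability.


sum |c_n|^2 = 3^2 + 5^2 + 2^2 + 5^2 + 4^2 + 3^2 + 5^2 + 7^2 + 6^2
= 9 + 25 + 4 + 25 + 16 + 9 + 25 + 49 + 36
= 198

198


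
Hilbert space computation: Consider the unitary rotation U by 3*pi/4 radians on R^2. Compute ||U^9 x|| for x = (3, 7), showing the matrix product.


U is a rotation by theta = 3*pi/4
U^9 = rotation by 9*theta = 27*pi/4 = 3*pi/4 (mod 2*pi)
cos(3*pi/4) = -0.7071, sin(3*pi/4) = 0.7071
U^9 x = (-0.7071 * 3 - 0.7071 * 7, 0.7071 * 3 + -0.7071 * 7)
= (-7.0711, -2.8284)
||U^9 x|| = sqrt((-7.0711)^2 + (-2.8284)^2) = sqrt(58.0000) = 7.6158

7.6158


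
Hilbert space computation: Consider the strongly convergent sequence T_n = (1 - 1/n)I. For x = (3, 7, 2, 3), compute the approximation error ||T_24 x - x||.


T_24 x - x = (1 - 1/24)x - x = -x/24
||x|| = sqrt(71) = 8.4261
||T_24 x - x|| = ||x||/24 = 8.4261/24 = 0.3511

0.3511


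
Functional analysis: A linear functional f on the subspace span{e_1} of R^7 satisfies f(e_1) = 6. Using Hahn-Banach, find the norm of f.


The norm of f is given by ||f|| = sup_{||x||=1} |f(x)|.
On span{e_1}, ||e_1|| = 1, so ||f|| = |f(e_1)| / ||e_1||
= |6| / 1 = 6.0000

6.0000


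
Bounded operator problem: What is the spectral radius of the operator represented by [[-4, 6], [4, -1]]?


For a 2x2 matrix, eigenvalues satisfy lambda^2 - (trace)*lambda + det = 0
trace = -4 + -1 = -5
det = -4*-1 - 6*4 = -20
discriminant = (-5)^2 - 4*(-20) = 105
spectral radius = max |eigenvalue| = 7.6235

7.6235


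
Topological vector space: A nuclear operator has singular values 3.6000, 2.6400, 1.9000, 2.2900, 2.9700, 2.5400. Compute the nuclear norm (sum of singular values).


The nuclear norm is the sum of all singular values.
||T||_1 = 3.6000 + 2.6400 + 1.9000 + 2.2900 + 2.9700 + 2.5400
= 15.9400

15.9400


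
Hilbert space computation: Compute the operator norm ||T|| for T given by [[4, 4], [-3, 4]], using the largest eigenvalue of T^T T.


A^T A = [[25, 4], [4, 32]]
trace(A^T A) = 57, det(A^T A) = 784
discriminant = 57^2 - 4*784 = 113
Largest eigenvalue of A^T A = (trace + sqrt(disc))/2 = 33.8151
||T|| = sqrt(33.8151) = 5.8151

5.8151


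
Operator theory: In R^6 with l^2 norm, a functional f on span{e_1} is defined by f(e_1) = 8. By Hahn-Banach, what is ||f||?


The norm of f is given by ||f|| = sup_{||x||=1} |f(x)|.
On span{e_1}, ||e_1|| = 1, so ||f|| = |f(e_1)| / ||e_1||
= |8| / 1 = 8.0000

8.0000


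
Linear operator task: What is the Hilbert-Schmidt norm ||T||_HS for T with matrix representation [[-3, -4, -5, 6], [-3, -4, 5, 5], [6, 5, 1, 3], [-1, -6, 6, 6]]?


The Hilbert-Schmidt norm is sqrt(sum of squares of all entries).
Sum of squares = (-3)^2 + (-4)^2 + (-5)^2 + 6^2 + (-3)^2 + (-4)^2 + 5^2 + 5^2 + 6^2 + 5^2 + 1^2 + 3^2 + (-1)^2 + (-6)^2 + 6^2 + 6^2
= 9 + 16 + 25 + 36 + 9 + 16 + 25 + 25 + 36 + 25 + 1 + 9 + 1 + 36 + 36 + 36 = 341
||T||_HS = sqrt(341) = 18.4662

18.4662


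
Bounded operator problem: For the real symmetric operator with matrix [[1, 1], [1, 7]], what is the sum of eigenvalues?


For a self-adjoint (symmetric) matrix, the eigenvalues are real.
The sum of eigenvalues equals the trace of the matrix.
trace = 1 + 7 = 8

8


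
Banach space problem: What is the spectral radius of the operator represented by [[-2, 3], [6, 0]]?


For a 2x2 matrix, eigenvalues satisfy lambda^2 - (trace)*lambda + det = 0
trace = -2 + 0 = -2
det = -2*0 - 3*6 = -18
discriminant = (-2)^2 - 4*(-18) = 76
spectral radius = max |eigenvalue| = 5.3589

5.3589


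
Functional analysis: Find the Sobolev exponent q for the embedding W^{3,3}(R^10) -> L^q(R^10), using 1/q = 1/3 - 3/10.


Using the Sobolev embedding formula: 1/q = 1/p - k/n
1/q = 1/3 - 3/10 = 1/30
q = 1/(1/30) = 30

30.0000


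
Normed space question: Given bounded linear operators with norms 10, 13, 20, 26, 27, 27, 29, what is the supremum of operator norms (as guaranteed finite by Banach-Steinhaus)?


By the Uniform Boundedness Principle, the supremum of norms is finite.
sup_k ||T_k|| = max(10, 13, 20, 26, 27, 27, 29) = 29

29


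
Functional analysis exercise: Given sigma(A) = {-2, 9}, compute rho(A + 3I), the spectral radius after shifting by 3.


Spectrum of A + 3I = {1, 12}
Spectral radius = max |lambda| over the shifted spectrum
= max(1, 12) = 12

12


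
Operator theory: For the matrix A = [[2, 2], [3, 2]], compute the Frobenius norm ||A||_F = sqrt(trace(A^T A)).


||A||_F^2 = sum a_ij^2
= 2^2 + 2^2 + 3^2 + 2^2
= 4 + 4 + 9 + 4 = 21
||A||_F = sqrt(21) = 4.5826

4.5826


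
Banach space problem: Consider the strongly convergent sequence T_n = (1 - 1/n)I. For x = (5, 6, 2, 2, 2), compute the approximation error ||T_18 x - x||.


T_18 x - x = (1 - 1/18)x - x = -x/18
||x|| = sqrt(73) = 8.5440
||T_18 x - x|| = ||x||/18 = 8.5440/18 = 0.4747

0.4747


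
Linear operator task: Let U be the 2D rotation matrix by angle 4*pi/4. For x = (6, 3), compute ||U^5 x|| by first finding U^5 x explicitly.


U is a rotation by theta = 4*pi/4
U^5 = rotation by 5*theta = 20*pi/4 = 4*pi/4 (mod 2*pi)
cos(4*pi/4) = -1.0000, sin(4*pi/4) = 0.0000
U^5 x = (-1.0000 * 6 - 0.0000 * 3, 0.0000 * 6 + -1.0000 * 3)
= (-6.0000, -3.0000)
||U^5 x|| = sqrt((-6.0000)^2 + (-3.0000)^2) = sqrt(45.0000) = 6.7082

6.7082


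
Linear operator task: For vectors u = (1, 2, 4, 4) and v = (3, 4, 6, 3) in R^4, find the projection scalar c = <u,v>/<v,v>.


Computing <u,v> = 1*3 + 2*4 + 4*6 + 4*3 = 47
Computing <v,v> = 3^2 + 4^2 + 6^2 + 3^2 = 70
Projection coefficient = 47/70 = 0.6714

0.6714


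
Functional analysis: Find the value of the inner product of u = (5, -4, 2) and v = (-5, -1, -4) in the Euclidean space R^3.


Computing the standard inner product <u, v> = sum u_i * v_i
= 5*-5 + -4*-1 + 2*-4
= -25 + 4 + -8
= -29

-29


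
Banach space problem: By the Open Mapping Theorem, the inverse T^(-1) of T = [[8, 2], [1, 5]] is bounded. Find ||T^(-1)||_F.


det(T) = 8*5 - 2*1 = 38
T^(-1) = (1/38) * [[5, -2], [-1, 8]] = [[0.1316, -0.0526], [-0.0263, 0.2105]]
||T^(-1)||_F^2 = 0.1316^2 + (-0.0526)^2 + (-0.0263)^2 + 0.2105^2 = 0.0651
||T^(-1)||_F = sqrt(0.0651) = 0.2551

0.2551


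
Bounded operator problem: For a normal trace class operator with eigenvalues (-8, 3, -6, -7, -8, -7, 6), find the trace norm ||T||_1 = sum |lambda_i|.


For a normal operator, singular values equal |eigenvalues|.
Trace norm = sum |lambda_i| = 8 + 3 + 6 + 7 + 8 + 7 + 6
= 45

45


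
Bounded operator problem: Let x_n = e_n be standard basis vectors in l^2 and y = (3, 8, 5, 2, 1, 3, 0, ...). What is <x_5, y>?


x_5 = e_5 is the standard basis vector with 1 in position 5.
<x_5, y> = y_5 = 1
As n -> infinity, <x_n, y> -> 0, confirming weak convergence of (x_n) to 0.

1


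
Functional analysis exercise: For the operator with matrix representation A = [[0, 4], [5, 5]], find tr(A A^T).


trace(A * A^T) = sum of squares of all entries
= 0^2 + 4^2 + 5^2 + 5^2
= 0 + 16 + 25 + 25
= 66

66


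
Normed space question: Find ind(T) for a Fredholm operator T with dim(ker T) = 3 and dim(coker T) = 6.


The Fredholm index is defined as ind(T) = dim(ker T) - dim(coker T)
= 3 - 6
= -3

-3


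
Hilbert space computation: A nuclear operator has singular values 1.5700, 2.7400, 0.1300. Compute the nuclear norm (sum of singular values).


The nuclear norm is the sum of all singular values.
||T||_1 = 1.5700 + 2.7400 + 0.1300
= 4.4400

4.4400


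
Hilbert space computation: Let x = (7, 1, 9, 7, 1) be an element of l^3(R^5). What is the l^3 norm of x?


The l^3 norm = (sum |x_i|^3)^(1/3)
Sum of 3th powers = 343 + 1 + 729 + 343 + 1 = 1417
||x||_3 = (1417)^(1/3) = 11.2320

11.2320


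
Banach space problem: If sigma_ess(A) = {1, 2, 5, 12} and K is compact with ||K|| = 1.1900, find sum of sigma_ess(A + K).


By Weyl's theorem, the essential spectrum is invariant under compact perturbations.
sigma_ess(A + K) = sigma_ess(A) = {1, 2, 5, 12}
Sum = 1 + 2 + 5 + 12 = 20

20


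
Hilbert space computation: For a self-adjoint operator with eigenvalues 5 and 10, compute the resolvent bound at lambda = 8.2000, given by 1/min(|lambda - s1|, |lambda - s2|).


dist(8.2000, {5, 10}) = min(|8.2000 - 5|, |8.2000 - 10|)
= min(3.2000, 1.8000) = 1.8000
Resolvent bound = 1/1.8000 = 0.5556

0.5556


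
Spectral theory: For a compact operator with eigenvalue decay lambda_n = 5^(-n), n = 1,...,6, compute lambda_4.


The eigenvalue formula gives lambda_4 = 1/5^4
= 1/625
= 0.0016

0.0016


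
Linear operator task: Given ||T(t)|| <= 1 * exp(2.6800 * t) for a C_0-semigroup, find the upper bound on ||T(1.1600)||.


||T(1.1600)|| <= 1 * exp(2.6800 * 1.1600)
= 1 * exp(3.1088)
= 1 * 22.3942
= 22.3942

22.3942


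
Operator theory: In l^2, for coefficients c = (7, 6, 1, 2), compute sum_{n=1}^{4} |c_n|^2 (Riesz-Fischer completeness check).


sum |c_n|^2 = 7^2 + 6^2 + 1^2 + 2^2
= 49 + 36 + 1 + 4
= 90

90


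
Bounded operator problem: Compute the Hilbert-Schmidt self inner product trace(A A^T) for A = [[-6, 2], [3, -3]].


trace(A * A^T) = sum of squares of all entries
= (-6)^2 + 2^2 + 3^2 + (-3)^2
= 36 + 4 + 9 + 9
= 58

58


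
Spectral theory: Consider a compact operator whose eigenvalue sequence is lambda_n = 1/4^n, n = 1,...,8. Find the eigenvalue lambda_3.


The eigenvalue formula gives lambda_3 = 1/4^3
= 1/64
= 0.0156

0.0156


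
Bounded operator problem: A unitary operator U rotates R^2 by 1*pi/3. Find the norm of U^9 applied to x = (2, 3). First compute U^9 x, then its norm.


U is a rotation by theta = 1*pi/3
U^9 = rotation by 9*theta = 9*pi/3 = 3*pi/3 (mod 2*pi)
cos(3*pi/3) = -1.0000, sin(3*pi/3) = 0.0000
U^9 x = (-1.0000 * 2 - 0.0000 * 3, 0.0000 * 2 + -1.0000 * 3)
= (-2.0000, -3.0000)
||U^9 x|| = sqrt((-2.0000)^2 + (-3.0000)^2) = sqrt(13.0000) = 3.6056

3.6056


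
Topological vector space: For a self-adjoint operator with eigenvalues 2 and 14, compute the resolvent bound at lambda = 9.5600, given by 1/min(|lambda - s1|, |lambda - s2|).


dist(9.5600, {2, 14}) = min(|9.5600 - 2|, |9.5600 - 14|)
= min(7.5600, 4.4400) = 4.4400
Resolvent bound = 1/4.4400 = 0.2252

0.2252


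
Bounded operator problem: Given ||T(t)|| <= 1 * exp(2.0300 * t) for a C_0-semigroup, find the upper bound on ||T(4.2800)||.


||T(4.2800)|| <= 1 * exp(2.0300 * 4.2800)
= 1 * exp(8.6884)
= 1 * 5933.6808
= 5933.6808

5933.6808


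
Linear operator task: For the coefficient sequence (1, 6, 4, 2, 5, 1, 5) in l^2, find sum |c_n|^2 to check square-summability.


sum |c_n|^2 = 1^2 + 6^2 + 4^2 + 2^2 + 5^2 + 1^2 + 5^2
= 1 + 36 + 16 + 4 + 25 + 1 + 25
= 108

108


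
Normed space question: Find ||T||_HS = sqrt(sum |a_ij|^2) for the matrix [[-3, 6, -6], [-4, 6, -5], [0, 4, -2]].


The Hilbert-Schmidt norm is sqrt(sum of squares of all entries).
Sum of squares = (-3)^2 + 6^2 + (-6)^2 + (-4)^2 + 6^2 + (-5)^2 + 0^2 + 4^2 + (-2)^2
= 9 + 36 + 36 + 16 + 36 + 25 + 0 + 16 + 4 = 178
||T||_HS = sqrt(178) = 13.3417

13.3417


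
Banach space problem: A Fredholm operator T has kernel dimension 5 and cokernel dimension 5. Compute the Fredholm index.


The Fredholm index is defined as ind(T) = dim(ker T) - dim(coker T)
= 5 - 5
= 0

0


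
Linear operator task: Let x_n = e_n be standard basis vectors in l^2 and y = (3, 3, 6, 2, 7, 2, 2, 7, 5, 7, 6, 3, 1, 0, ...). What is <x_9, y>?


x_9 = e_9 is the standard basis vector with 1 in position 9.
<x_9, y> = y_9 = 5
As n -> infinity, <x_n, y> -> 0, confirming weak convergence of (x_n) to 0.

5


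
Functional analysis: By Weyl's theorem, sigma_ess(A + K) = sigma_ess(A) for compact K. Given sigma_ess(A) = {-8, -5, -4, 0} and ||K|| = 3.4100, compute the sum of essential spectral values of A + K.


By Weyl's theorem, the essential spectrum is invariant under compact perturbations.
sigma_ess(A + K) = sigma_ess(A) = {-8, -5, -4, 0}
Sum = -8 + -5 + -4 + 0 = -17

-17


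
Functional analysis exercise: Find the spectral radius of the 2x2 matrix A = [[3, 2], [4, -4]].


For a 2x2 matrix, eigenvalues satisfy lambda^2 - (trace)*lambda + det = 0
trace = 3 + -4 = -1
det = 3*-4 - 2*4 = -20
discriminant = (-1)^2 - 4*(-20) = 81
spectral radius = max |eigenvalue| = 5.0000

5.0000


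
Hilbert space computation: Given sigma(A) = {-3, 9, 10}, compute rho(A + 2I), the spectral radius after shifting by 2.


Spectrum of A + 2I = {-1, 11, 12}
Spectral radius = max |lambda| over the shifted spectrum
= max(1, 11, 12) = 12

12


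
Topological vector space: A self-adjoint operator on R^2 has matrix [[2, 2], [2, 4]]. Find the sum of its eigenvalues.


For a self-adjoint (symmetric) matrix, the eigenvalues are real.
The sum of eigenvalues equals the trace of the matrix.
trace = 2 + 4 = 6

6


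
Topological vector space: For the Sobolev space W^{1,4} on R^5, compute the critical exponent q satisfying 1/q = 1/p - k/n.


Using the Sobolev embedding formula: 1/q = 1/p - k/n
1/q = 1/4 - 1/5 = 1/20
q = 1/(1/20) = 20

20.0000


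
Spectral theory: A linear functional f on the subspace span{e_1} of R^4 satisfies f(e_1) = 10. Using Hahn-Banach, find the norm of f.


The norm of f is given by ||f|| = sup_{||x||=1} |f(x)|.
On span{e_1}, ||e_1|| = 1, so ||f|| = |f(e_1)| / ||e_1||
= |10| / 1 = 10.0000

10.0000


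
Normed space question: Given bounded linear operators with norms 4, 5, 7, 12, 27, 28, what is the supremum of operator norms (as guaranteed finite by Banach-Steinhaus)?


By the Uniform Boundedness Principle, the supremum of norms is finite.
sup_k ||T_k|| = max(4, 5, 7, 12, 27, 28) = 28

28


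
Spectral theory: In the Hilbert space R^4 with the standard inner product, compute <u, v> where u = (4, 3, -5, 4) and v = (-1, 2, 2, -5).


Computing the standard inner product <u, v> = sum u_i * v_i
= 4*-1 + 3*2 + -5*2 + 4*-5
= -4 + 6 + -10 + -20
= -28

-28


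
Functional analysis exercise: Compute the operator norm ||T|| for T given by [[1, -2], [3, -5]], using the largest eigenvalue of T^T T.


A^T A = [[10, -17], [-17, 29]]
trace(A^T A) = 39, det(A^T A) = 1
discriminant = 39^2 - 4*1 = 1517
Largest eigenvalue of A^T A = (trace + sqrt(disc))/2 = 38.9743
||T|| = sqrt(38.9743) = 6.2429

6.2429


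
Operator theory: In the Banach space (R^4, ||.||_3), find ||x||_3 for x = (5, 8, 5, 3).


The l^3 norm = (sum |x_i|^3)^(1/3)
Sum of 3th powers = 125 + 512 + 125 + 27 = 789
||x||_3 = (789)^(1/3) = 9.2404

9.2404


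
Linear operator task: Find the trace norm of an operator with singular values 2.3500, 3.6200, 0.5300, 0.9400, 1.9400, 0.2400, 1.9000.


The nuclear norm is the sum of all singular values.
||T||_1 = 2.3500 + 3.6200 + 0.5300 + 0.9400 + 1.9400 + 0.2400 + 1.9000
= 11.5200

11.5200


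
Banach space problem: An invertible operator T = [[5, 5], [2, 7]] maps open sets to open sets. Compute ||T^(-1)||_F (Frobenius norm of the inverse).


det(T) = 5*7 - 5*2 = 25
T^(-1) = (1/25) * [[7, -5], [-2, 5]] = [[0.2800, -0.2000], [-0.0800, 0.2000]]
||T^(-1)||_F^2 = 0.2800^2 + (-0.2000)^2 + (-0.0800)^2 + 0.2000^2 = 0.1648
||T^(-1)||_F = sqrt(0.1648) = 0.4060

0.4060


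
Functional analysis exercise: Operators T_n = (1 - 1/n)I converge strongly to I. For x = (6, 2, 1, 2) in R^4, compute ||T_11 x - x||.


T_11 x - x = (1 - 1/11)x - x = -x/11
||x|| = sqrt(45) = 6.7082
||T_11 x - x|| = ||x||/11 = 6.7082/11 = 0.6098

0.6098


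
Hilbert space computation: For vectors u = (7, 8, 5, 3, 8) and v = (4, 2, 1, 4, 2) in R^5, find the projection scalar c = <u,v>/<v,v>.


Computing <u,v> = 7*4 + 8*2 + 5*1 + 3*4 + 8*2 = 77
Computing <v,v> = 4^2 + 2^2 + 1^2 + 4^2 + 2^2 = 41
Projection coefficient = 77/41 = 1.8780

1.8780


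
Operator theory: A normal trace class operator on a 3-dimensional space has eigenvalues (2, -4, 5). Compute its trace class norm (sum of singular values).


For a normal operator, singular values equal |eigenvalues|.
Trace norm = sum |lambda_i| = 2 + 4 + 5
= 11

11


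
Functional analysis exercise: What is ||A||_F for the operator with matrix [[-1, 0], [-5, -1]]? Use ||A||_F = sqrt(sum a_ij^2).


||A||_F^2 = sum a_ij^2
= (-1)^2 + 0^2 + (-5)^2 + (-1)^2
= 1 + 0 + 25 + 1 = 27
||A||_F = sqrt(27) = 5.1962

5.1962


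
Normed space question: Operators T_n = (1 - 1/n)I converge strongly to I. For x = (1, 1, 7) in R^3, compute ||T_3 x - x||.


T_3 x - x = (1 - 1/3)x - x = -x/3
||x|| = sqrt(51) = 7.1414
||T_3 x - x|| = ||x||/3 = 7.1414/3 = 2.3805

2.3805


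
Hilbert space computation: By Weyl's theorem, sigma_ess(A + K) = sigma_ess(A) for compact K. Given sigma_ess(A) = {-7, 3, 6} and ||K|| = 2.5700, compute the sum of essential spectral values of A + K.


By Weyl's theorem, the essential spectrum is invariant under compact perturbations.
sigma_ess(A + K) = sigma_ess(A) = {-7, 3, 6}
Sum = -7 + 3 + 6 = 2

2


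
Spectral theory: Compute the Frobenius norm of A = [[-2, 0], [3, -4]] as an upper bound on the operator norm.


||A||_F^2 = sum a_ij^2
= (-2)^2 + 0^2 + 3^2 + (-4)^2
= 4 + 0 + 9 + 16 = 29
||A||_F = sqrt(29) = 5.3852

5.3852


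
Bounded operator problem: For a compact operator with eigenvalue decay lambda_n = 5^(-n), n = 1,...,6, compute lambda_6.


The eigenvalue formula gives lambda_6 = 1/5^6
= 1/15625
= 6.4000e-05

6.4000e-05


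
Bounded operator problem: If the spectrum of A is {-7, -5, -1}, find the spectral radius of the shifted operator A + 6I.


Spectrum of A + 6I = {-1, 1, 5}
Spectral radius = max |lambda| over the shifted spectrum
= max(1, 1, 5) = 5

5


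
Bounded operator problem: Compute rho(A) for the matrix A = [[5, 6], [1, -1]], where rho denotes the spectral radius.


For a 2x2 matrix, eigenvalues satisfy lambda^2 - (trace)*lambda + det = 0
trace = 5 + -1 = 4
det = 5*-1 - 6*1 = -11
discriminant = 4^2 - 4*(-11) = 60
spectral radius = max |eigenvalue| = 5.8730

5.8730


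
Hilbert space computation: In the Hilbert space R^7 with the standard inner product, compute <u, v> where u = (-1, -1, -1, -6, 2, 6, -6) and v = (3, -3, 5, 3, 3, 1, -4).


Computing the standard inner product <u, v> = sum u_i * v_i
= -1*3 + -1*-3 + -1*5 + -6*3 + 2*3 + 6*1 + -6*-4
= -3 + 3 + -5 + -18 + 6 + 6 + 24
= 13

13


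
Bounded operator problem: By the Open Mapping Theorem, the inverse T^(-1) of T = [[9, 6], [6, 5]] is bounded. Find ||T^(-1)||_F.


det(T) = 9*5 - 6*6 = 9
T^(-1) = (1/9) * [[5, -6], [-6, 9]] = [[0.5556, -0.6667], [-0.6667, 1.0000]]
||T^(-1)||_F^2 = 0.5556^2 + (-0.6667)^2 + (-0.6667)^2 + 1.0000^2 = 2.1975
||T^(-1)||_F = sqrt(2.1975) = 1.4824

1.4824


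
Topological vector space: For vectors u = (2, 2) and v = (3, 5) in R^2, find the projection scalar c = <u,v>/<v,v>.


Computing <u,v> = 2*3 + 2*5 = 16
Computing <v,v> = 3^2 + 5^2 = 34
Projection coefficient = 16/34 = 0.4706

0.4706


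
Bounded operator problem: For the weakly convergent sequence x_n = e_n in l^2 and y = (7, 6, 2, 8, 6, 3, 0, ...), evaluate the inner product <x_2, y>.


x_2 = e_2 is the standard basis vector with 1 in position 2.
<x_2, y> = y_2 = 6
As n -> infinity, <x_n, y> -> 0, confirming weak convergence of (x_n) to 0.

6


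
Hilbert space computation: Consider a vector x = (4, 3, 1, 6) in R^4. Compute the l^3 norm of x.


The l^3 norm = (sum |x_i|^3)^(1/3)
Sum of 3th powers = 64 + 27 + 1 + 216 = 308
||x||_3 = (308)^(1/3) = 6.7533

6.7533


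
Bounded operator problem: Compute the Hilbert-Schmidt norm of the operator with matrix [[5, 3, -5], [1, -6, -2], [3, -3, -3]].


The Hilbert-Schmidt norm is sqrt(sum of squares of all entries).
Sum of squares = 5^2 + 3^2 + (-5)^2 + 1^2 + (-6)^2 + (-2)^2 + 3^2 + (-3)^2 + (-3)^2
= 25 + 9 + 25 + 1 + 36 + 4 + 9 + 9 + 9 = 127
||T||_HS = sqrt(127) = 11.2694

11.2694


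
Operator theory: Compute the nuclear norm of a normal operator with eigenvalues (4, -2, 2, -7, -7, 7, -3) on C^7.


For a normal operator, singular values equal |eigenvalues|.
Trace norm = sum |lambda_i| = 4 + 2 + 2 + 7 + 7 + 7 + 3
= 32

32


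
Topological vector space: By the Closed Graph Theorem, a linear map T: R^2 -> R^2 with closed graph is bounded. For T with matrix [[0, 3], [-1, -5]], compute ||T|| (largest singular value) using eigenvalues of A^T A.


A^T A = [[1, 5], [5, 34]]
trace(A^T A) = 35, det(A^T A) = 9
discriminant = 35^2 - 4*9 = 1189
Largest eigenvalue of A^T A = (trace + sqrt(disc))/2 = 34.7409
||T|| = sqrt(34.7409) = 5.8941

5.8941


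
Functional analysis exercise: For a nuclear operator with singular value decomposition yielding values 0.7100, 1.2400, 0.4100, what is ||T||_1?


The nuclear norm is the sum of all singular values.
||T||_1 = 0.7100 + 1.2400 + 0.4100
= 2.3600

2.3600


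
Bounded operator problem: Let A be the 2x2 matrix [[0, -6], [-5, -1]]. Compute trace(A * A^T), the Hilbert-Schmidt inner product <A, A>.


trace(A * A^T) = sum of squares of all entries
= 0^2 + (-6)^2 + (-5)^2 + (-1)^2
= 0 + 36 + 25 + 1
= 62

62


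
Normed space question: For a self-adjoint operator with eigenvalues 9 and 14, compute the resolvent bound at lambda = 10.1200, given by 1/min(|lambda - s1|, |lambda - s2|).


dist(10.1200, {9, 14}) = min(|10.1200 - 9|, |10.1200 - 14|)
= min(1.1200, 3.8800) = 1.1200
Resolvent bound = 1/1.1200 = 0.8929

0.8929


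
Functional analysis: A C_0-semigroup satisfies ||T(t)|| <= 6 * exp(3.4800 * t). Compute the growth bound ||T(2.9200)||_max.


||T(2.9200)|| <= 6 * exp(3.4800 * 2.9200)
= 6 * exp(10.1616)
= 6 * 25889.6874
= 155338.1246

155338.1246


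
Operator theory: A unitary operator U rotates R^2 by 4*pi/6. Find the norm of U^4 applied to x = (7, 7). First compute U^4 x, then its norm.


U is a rotation by theta = 4*pi/6
U^4 = rotation by 4*theta = 16*pi/6 = 4*pi/6 (mod 2*pi)
cos(4*pi/6) = -0.5000, sin(4*pi/6) = 0.8660
U^4 x = (-0.5000 * 7 - 0.8660 * 7, 0.8660 * 7 + -0.5000 * 7)
= (-9.5622, 2.5622)
||U^4 x|| = sqrt((-9.5622)^2 + 2.5622^2) = sqrt(98.0000) = 9.8995

9.8995


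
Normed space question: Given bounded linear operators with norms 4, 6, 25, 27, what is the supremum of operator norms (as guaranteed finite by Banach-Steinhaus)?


By the Uniform Boundedness Principle, the supremum of norms is finite.
sup_k ||T_k|| = max(4, 6, 25, 27) = 27

27


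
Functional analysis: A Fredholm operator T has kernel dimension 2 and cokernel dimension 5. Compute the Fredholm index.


The Fredholm index is defined as ind(T) = dim(ker T) - dim(coker T)
= 2 - 5
= -3

-3


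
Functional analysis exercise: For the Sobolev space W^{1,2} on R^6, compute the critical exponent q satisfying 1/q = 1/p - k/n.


Using the Sobolev embedding formula: 1/q = 1/p - k/n
1/q = 1/2 - 1/6 = 1/3
q = 1/(1/3) = 3

3.0000


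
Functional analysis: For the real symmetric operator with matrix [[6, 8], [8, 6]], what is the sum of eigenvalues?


For a self-adjoint (symmetric) matrix, the eigenvalues are real.
The sum of eigenvalues equals the trace of the matrix.
trace = 6 + 6 = 12

12


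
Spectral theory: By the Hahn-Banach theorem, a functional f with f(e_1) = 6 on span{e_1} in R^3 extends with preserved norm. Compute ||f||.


The norm of f is given by ||f|| = sup_{||x||=1} |f(x)|.
On span{e_1}, ||e_1|| = 1, so ||f|| = |f(e_1)| / ||e_1||
= |6| / 1 = 6.0000

6.0000


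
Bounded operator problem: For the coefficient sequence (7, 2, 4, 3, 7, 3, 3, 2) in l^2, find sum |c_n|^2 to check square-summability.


sum |c_n|^2 = 7^2 + 2^2 + 4^2 + 3^2 + 7^2 + 3^2 + 3^2 + 2^2
= 49 + 4 + 16 + 9 + 49 + 9 + 9 + 4
= 149

149


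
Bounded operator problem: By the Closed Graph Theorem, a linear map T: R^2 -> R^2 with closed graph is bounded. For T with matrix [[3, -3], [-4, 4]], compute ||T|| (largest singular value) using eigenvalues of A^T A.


A^T A = [[25, -25], [-25, 25]]
trace(A^T A) = 50, det(A^T A) = 0
discriminant = 50^2 - 4*0 = 2500
Largest eigenvalue of A^T A = (trace + sqrt(disc))/2 = 50.0000
||T|| = sqrt(50.0000) = 7.0711

7.0711


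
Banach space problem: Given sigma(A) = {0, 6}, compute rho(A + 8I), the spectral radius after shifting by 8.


Spectrum of A + 8I = {8, 14}
Spectral radius = max |lambda| over the shifted spectrum
= max(8, 14) = 14

14


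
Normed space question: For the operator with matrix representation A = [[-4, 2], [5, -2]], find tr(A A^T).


trace(A * A^T) = sum of squares of all entries
= (-4)^2 + 2^2 + 5^2 + (-2)^2
= 16 + 4 + 25 + 4
= 49

49


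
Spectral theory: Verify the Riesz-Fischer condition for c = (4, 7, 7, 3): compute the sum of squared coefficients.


sum |c_n|^2 = 4^2 + 7^2 + 7^2 + 3^2
= 16 + 49 + 49 + 9
= 123

123


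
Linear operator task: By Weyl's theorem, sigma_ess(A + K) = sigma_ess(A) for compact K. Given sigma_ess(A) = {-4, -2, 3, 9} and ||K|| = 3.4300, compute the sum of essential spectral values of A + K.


By Weyl's theorem, the essential spectrum is invariant under compact perturbations.
sigma_ess(A + K) = sigma_ess(A) = {-4, -2, 3, 9}
Sum = -4 + -2 + 3 + 9 = 6

6


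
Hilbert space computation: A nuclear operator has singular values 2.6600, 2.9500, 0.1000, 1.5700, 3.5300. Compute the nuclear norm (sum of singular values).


The nuclear norm is the sum of all singular values.
||T||_1 = 2.6600 + 2.9500 + 0.1000 + 1.5700 + 3.5300
= 10.8100

10.8100


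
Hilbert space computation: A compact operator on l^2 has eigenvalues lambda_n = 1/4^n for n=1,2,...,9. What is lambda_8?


The eigenvalue formula gives lambda_8 = 1/4^8
= 1/65536
= 1.5259e-05

1.5259e-05


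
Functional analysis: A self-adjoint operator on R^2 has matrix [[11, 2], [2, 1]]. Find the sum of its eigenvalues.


For a self-adjoint (symmetric) matrix, the eigenvalues are real.
The sum of eigenvalues equals the trace of the matrix.
trace = 11 + 1 = 12

12


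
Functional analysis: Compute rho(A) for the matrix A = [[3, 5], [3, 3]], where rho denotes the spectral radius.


For a 2x2 matrix, eigenvalues satisfy lambda^2 - (trace)*lambda + det = 0
trace = 3 + 3 = 6
det = 3*3 - 5*3 = -6
discriminant = 6^2 - 4*(-6) = 60
spectral radius = max |eigenvalue| = 6.8730

6.8730


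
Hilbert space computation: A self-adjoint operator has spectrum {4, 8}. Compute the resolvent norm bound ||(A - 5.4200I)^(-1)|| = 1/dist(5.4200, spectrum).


dist(5.4200, {4, 8}) = min(|5.4200 - 4|, |5.4200 - 8|)
= min(1.4200, 2.5800) = 1.4200
Resolvent bound = 1/1.4200 = 0.7042

0.7042


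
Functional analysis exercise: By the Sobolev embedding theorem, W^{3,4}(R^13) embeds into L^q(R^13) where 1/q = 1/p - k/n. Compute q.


Using the Sobolev embedding formula: 1/q = 1/p - k/n
1/q = 1/4 - 3/13 = 1/52
q = 1/(1/52) = 52

52.0000


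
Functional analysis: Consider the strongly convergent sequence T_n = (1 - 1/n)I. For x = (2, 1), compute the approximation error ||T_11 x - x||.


T_11 x - x = (1 - 1/11)x - x = -x/11
||x|| = sqrt(5) = 2.2361
||T_11 x - x|| = ||x||/11 = 2.2361/11 = 0.2033

0.2033


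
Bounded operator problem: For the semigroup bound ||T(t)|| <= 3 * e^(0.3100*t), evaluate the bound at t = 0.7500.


||T(0.7500)|| <= 3 * exp(0.3100 * 0.7500)
= 3 * exp(0.2325)
= 3 * 1.2618
= 3.7853

3.7853


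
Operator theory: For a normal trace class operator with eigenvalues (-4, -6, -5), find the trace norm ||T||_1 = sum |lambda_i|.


For a normal operator, singular values equal |eigenvalues|.
Trace norm = sum |lambda_i| = 4 + 6 + 5
= 15

15


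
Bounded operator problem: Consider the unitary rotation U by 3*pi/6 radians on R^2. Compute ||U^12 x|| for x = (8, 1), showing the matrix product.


U is a rotation by theta = 3*pi/6
U^12 = rotation by 12*theta = 36*pi/6 = 0*pi/6 (mod 2*pi)
cos(0*pi/6) = 1.0000, sin(0*pi/6) = 0.0000
U^12 x = (1.0000 * 8 - 0.0000 * 1, 0.0000 * 8 + 1.0000 * 1)
= (8.0000, 1.0000)
||U^12 x|| = sqrt(8.0000^2 + 1.0000^2) = sqrt(65.0000) = 8.0623

8.0623


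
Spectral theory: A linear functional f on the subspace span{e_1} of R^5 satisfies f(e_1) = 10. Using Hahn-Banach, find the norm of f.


The norm of f is given by ||f|| = sup_{||x||=1} |f(x)|.
On span{e_1}, ||e_1|| = 1, so ||f|| = |f(e_1)| / ||e_1||
= |10| / 1 = 10.0000

10.0000


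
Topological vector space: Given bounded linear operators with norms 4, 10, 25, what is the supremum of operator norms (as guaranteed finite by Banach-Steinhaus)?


By the Uniform Boundedness Principle, the supremum of norms is finite.
sup_k ||T_k|| = max(4, 10, 25) = 25

25


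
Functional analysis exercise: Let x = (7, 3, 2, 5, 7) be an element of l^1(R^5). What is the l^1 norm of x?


The l^1 norm equals the sum of absolute values of all components.
||x||_1 = 7 + 3 + 2 + 5 + 7
= 24

24.0000


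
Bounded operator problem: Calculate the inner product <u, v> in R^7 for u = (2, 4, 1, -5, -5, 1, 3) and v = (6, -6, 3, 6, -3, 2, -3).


Computing the standard inner product <u, v> = sum u_i * v_i
= 2*6 + 4*-6 + 1*3 + -5*6 + -5*-3 + 1*2 + 3*-3
= 12 + -24 + 3 + -30 + 15 + 2 + -9
= -31

-31


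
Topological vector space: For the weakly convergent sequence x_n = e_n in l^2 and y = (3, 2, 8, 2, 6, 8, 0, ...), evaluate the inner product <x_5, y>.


x_5 = e_5 is the standard basis vector with 1 in position 5.
<x_5, y> = y_5 = 6
As n -> infinity, <x_n, y> -> 0, confirming weak convergence of (x_n) to 0.

6


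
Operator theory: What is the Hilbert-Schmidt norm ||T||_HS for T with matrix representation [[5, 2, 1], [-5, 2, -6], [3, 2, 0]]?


The Hilbert-Schmidt norm is sqrt(sum of squares of all entries).
Sum of squares = 5^2 + 2^2 + 1^2 + (-5)^2 + 2^2 + (-6)^2 + 3^2 + 2^2 + 0^2
= 25 + 4 + 1 + 25 + 4 + 36 + 9 + 4 + 0 = 108
||T||_HS = sqrt(108) = 10.3923

10.3923


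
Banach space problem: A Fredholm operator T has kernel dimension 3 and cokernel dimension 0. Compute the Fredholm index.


The Fredholm index is defined as ind(T) = dim(ker T) - dim(coker T)
= 3 - 0
= 3

3


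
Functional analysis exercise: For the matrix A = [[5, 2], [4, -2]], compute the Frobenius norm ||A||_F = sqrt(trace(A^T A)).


||A||_F^2 = sum a_ij^2
= 5^2 + 2^2 + 4^2 + (-2)^2
= 25 + 4 + 16 + 4 = 49
||A||_F = sqrt(49) = 7.0000

7.0000


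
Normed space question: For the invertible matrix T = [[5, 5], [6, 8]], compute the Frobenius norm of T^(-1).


det(T) = 5*8 - 5*6 = 10
T^(-1) = (1/10) * [[8, -5], [-6, 5]] = [[0.8000, -0.5000], [-0.6000, 0.5000]]
||T^(-1)||_F^2 = 0.8000^2 + (-0.5000)^2 + (-0.6000)^2 + 0.5000^2 = 1.5000
||T^(-1)||_F = sqrt(1.5000) = 1.2247

1.2247


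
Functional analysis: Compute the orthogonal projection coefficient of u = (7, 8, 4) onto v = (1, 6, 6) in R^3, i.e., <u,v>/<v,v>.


Computing <u,v> = 7*1 + 8*6 + 4*6 = 79
Computing <v,v> = 1^2 + 6^2 + 6^2 = 73
Projection coefficient = 79/73 = 1.0822

1.0822


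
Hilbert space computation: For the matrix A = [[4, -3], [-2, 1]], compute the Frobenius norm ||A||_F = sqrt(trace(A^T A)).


||A||_F^2 = sum a_ij^2
= 4^2 + (-3)^2 + (-2)^2 + 1^2
= 16 + 9 + 4 + 1 = 30
||A||_F = sqrt(30) = 5.4772

5.4772


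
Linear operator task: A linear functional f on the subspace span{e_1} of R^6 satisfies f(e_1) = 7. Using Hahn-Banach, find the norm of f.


The norm of f is given by ||f|| = sup_{||x||=1} |f(x)|.
On span{e_1}, ||e_1|| = 1, so ||f|| = |f(e_1)| / ||e_1||
= |7| / 1 = 7.0000

7.0000


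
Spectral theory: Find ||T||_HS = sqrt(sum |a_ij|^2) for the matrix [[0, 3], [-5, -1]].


The Hilbert-Schmidt norm is sqrt(sum of squares of all entries).
Sum of squares = 0^2 + 3^2 + (-5)^2 + (-1)^2
= 0 + 9 + 25 + 1 = 35
||T||_HS = sqrt(35) = 5.9161

5.9161


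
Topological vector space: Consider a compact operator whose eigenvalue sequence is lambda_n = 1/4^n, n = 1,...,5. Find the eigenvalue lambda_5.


The eigenvalue formula gives lambda_5 = 1/4^5
= 1/1024
= 9.7656e-04

9.7656e-04


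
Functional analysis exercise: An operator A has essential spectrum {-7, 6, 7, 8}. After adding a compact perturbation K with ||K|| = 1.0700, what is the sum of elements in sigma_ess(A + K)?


By Weyl's theorem, the essential spectrum is invariant under compact perturbations.
sigma_ess(A + K) = sigma_ess(A) = {-7, 6, 7, 8}
Sum = -7 + 6 + 7 + 8 = 14

14


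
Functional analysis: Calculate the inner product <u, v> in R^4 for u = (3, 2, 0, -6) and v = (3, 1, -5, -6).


Computing the standard inner product <u, v> = sum u_i * v_i
= 3*3 + 2*1 + 0*-5 + -6*-6
= 9 + 2 + 0 + 36
= 47

47


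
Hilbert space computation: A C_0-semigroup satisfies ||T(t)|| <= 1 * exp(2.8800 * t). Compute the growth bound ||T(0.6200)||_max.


||T(0.6200)|| <= 1 * exp(2.8800 * 0.6200)
= 1 * exp(1.7856)
= 1 * 5.9632
= 5.9632

5.9632


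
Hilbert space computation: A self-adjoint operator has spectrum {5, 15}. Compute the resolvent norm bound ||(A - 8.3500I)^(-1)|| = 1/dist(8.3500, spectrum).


dist(8.3500, {5, 15}) = min(|8.3500 - 5|, |8.3500 - 15|)
= min(3.3500, 6.6500) = 3.3500
Resolvent bound = 1/3.3500 = 0.2985

0.2985


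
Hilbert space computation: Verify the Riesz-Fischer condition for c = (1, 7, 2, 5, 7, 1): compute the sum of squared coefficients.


sum |c_n|^2 = 1^2 + 7^2 + 2^2 + 5^2 + 7^2 + 1^2
= 1 + 49 + 4 + 25 + 49 + 1
= 129

129


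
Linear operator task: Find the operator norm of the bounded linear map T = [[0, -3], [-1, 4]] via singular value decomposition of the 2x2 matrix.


A^T A = [[1, -4], [-4, 25]]
trace(A^T A) = 26, det(A^T A) = 9
discriminant = 26^2 - 4*9 = 640
Largest eigenvalue of A^T A = (trace + sqrt(disc))/2 = 25.6491
||T|| = sqrt(25.6491) = 5.0645

5.0645


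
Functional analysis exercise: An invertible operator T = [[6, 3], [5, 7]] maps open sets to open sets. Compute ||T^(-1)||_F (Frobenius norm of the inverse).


det(T) = 6*7 - 3*5 = 27
T^(-1) = (1/27) * [[7, -3], [-5, 6]] = [[0.2593, -0.1111], [-0.1852, 0.2222]]
||T^(-1)||_F^2 = 0.2593^2 + (-0.1111)^2 + (-0.1852)^2 + 0.2222^2 = 0.1632
||T^(-1)||_F = sqrt(0.1632) = 0.4040

0.4040


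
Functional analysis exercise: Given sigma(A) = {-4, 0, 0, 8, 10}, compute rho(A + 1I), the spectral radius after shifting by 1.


Spectrum of A + 1I = {-3, 1, 1, 9, 11}
Spectral radius = max |lambda| over the shifted spectrum
= max(3, 1, 1, 9, 11) = 11

11


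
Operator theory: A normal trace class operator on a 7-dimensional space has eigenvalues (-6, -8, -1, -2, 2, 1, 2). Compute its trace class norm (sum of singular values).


For a normal operator, singular values equal |eigenvalues|.
Trace norm = sum |lambda_i| = 6 + 8 + 1 + 2 + 2 + 1 + 2
= 22

22


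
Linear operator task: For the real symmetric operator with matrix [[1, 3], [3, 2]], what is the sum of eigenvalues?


For a self-adjoint (symmetric) matrix, the eigenvalues are real.
The sum of eigenvalues equals the trace of the matrix.
trace = 1 + 2 = 3

3


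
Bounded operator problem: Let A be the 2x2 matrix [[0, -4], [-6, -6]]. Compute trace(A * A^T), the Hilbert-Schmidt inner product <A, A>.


trace(A * A^T) = sum of squares of all entries
= 0^2 + (-4)^2 + (-6)^2 + (-6)^2
= 0 + 16 + 36 + 36
= 88

88
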